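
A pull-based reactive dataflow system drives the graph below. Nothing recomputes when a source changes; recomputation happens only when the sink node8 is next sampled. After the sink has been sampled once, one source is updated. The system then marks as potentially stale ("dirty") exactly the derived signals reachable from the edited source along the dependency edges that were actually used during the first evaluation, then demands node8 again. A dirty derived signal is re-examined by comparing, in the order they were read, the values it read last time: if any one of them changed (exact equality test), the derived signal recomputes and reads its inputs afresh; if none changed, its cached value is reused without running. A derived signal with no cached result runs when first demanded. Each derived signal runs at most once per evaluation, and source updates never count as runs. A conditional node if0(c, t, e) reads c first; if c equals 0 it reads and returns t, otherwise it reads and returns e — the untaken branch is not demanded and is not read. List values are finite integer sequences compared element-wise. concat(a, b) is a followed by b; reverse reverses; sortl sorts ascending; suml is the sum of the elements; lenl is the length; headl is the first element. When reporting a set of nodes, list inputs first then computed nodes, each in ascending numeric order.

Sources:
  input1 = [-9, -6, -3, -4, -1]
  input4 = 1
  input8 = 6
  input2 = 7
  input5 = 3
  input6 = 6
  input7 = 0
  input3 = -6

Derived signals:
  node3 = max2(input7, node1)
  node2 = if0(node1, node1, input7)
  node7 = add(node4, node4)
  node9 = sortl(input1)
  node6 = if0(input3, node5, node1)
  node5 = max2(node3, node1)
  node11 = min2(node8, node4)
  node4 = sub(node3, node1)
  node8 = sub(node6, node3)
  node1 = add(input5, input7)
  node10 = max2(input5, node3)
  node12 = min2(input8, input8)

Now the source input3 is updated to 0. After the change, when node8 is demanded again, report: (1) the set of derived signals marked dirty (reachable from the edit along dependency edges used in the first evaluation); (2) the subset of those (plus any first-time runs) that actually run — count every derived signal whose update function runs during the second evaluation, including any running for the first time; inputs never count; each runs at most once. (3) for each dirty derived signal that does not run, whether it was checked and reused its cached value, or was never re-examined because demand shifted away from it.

Marked dirty: node6, node8.
Derived signals that run: node5, node6 — 2 in total.
Checked but reused from cache: node8.
Key observation: a condition flipped, so demand reaches new nodes — node5 runs for the first time.

First evaluation (everything demanded from the output):
  node1 = add(3, 0) = 3
  node3 = max2(0, 3) = 3
  node6 = if0(input3=-6 -> else branch node1) = 3
  node8 = sub(3, 3) = 0

Propagation after the edit:
  node5: demanded for the first time — runs, produces 3.
  node6: runs — input3 -6->0; result 3 (same value as before).
  node8: checked — values it read are unchanged (node6 unchanged, node3 unchanged); reused cached 0 without running.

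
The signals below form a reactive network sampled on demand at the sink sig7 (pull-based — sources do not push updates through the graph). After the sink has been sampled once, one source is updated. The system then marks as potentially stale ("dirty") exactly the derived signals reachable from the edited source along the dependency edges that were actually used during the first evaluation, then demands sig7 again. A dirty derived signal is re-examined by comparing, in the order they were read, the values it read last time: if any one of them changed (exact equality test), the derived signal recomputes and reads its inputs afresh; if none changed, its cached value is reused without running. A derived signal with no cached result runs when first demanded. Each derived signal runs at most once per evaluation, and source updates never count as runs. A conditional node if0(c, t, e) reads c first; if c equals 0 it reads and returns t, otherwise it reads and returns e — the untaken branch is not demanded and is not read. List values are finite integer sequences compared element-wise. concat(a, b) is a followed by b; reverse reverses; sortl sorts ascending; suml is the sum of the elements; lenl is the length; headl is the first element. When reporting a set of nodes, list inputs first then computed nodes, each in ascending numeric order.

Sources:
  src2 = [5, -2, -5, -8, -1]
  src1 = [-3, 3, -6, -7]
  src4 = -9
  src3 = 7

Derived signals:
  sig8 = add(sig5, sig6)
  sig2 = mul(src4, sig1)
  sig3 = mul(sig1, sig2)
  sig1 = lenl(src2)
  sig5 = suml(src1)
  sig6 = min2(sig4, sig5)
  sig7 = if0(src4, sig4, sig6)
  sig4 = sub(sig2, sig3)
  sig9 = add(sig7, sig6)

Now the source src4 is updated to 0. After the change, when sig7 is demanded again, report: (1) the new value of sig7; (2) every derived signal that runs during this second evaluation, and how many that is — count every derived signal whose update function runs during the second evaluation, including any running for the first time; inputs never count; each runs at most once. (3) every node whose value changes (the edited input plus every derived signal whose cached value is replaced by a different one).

sig7 now evaluates to 0.
Run set: sig2, sig3, sig4, sig7 (4 run).
Changed values: src4, sig2, sig3, sig4, sig7.
The important point: the flipped condition redirects demand; sig6 is left stale, never re-checked.

Initial pass — values computed on the first demand:
  sig1 = lenl([5, -2, -5, -8, -1]) = 5
  sig2 = mul(-9, 5) = -45
  sig3 = mul(5, -45) = -225
  sig4 = sub(-45, -225) = 180
  sig5 = suml([-3, 3, -6, -7]) = -13
  sig6 = min2(180, -13) = -13
  sig7 = if0(src4=-9 -> else branch sig6) = -13

Second demand — change propagation:
  sig2: re-runs because src4 -9->0; new result 0.
  sig3: re-runs because sig2 -45->0; new result 0.
  sig4: re-runs because sig2 -45->0; sig3 -225->0; new result 0.
  sig6: dirty yet unreached — the second evaluation never asks for it.
  sig7: re-runs because src4 -9->0; new result 0.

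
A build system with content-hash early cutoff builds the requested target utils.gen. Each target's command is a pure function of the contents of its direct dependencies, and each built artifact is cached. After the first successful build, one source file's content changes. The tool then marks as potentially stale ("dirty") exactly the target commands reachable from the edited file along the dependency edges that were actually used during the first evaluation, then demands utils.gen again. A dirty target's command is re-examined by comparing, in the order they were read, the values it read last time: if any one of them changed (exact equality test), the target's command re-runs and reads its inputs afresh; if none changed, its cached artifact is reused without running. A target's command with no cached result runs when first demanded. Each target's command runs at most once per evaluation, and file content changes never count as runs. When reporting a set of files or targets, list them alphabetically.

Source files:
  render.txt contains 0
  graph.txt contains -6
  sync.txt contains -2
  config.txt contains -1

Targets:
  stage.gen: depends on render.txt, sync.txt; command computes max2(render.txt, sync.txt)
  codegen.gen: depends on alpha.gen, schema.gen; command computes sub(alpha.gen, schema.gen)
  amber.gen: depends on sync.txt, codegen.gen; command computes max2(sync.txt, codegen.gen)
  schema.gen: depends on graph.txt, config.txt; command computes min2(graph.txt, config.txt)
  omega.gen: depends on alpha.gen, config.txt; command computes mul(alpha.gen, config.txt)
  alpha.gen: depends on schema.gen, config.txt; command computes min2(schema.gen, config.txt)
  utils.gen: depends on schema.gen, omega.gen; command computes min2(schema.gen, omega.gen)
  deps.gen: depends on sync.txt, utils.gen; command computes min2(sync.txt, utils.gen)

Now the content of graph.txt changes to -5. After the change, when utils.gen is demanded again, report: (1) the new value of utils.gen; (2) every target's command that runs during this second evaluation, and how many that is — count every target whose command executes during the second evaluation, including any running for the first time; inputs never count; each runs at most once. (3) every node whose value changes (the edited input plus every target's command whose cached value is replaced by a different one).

New value of utils.gen: -5.
Target commands that run: alpha.gen, omega.gen, schema.gen, utils.gen — 4 in total.
Values that change: alpha.gen, graph.txt, omega.gen, schema.gen, utils.gen.

First evaluation (everything demanded from the output):
  schema.gen = min2(-6, -1) = -6
  alpha.gen = min2(-6, -1) = -6
  omega.gen = mul(-6, -1) = 6
  utils.gen = min2(-6, 6) = -6

Propagation after the edit:
  schema.gen: runs — graph.txt -6->-5; result -5.
  alpha.gen: runs — schema.gen -6->-5; result -5.
  omega.gen: runs — alpha.gen -6->-5; result 5.
  utils.gen: runs — schema.gen -6->-5; omega.gen 6->5; result -5.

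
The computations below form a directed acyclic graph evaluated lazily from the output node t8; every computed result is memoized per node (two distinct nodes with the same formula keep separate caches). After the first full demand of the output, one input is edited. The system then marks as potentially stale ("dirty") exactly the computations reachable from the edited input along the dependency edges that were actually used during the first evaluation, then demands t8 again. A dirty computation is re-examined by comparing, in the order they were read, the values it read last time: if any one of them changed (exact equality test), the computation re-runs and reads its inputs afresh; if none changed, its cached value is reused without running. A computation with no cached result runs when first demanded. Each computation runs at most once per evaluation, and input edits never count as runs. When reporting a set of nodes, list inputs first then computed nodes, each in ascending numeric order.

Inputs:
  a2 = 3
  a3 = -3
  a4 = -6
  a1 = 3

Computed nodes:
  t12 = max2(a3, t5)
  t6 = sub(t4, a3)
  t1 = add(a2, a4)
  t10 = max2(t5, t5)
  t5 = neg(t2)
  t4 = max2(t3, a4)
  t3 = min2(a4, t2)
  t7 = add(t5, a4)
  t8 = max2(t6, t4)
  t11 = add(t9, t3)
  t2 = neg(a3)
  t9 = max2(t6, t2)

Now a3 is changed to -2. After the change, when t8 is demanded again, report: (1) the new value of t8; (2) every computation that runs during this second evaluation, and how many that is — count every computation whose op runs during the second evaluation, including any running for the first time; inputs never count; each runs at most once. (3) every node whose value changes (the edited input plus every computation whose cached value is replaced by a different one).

Demanding t8 again yields -4.
4 computations run: t2, t3, t6, t8.
The nodes whose values change: a3, t2, t6, t8.
Note where the cutoff bites: t4 is checked, finds nothing changed, and keeps its cache.

First demand of the output computes:
  t2 = neg(-3) = 3
  t3 = min2(-6, 3) = -6
  t4 = max2(-6, -6) = -6
  t6 = sub(-6, -3) = -3
  t8 = max2(-3, -6) = -3

After the edit, cleaning proceeds:
  t2: a read changed (a3 -3->-2) — executes, giving 2.
  t3: a read changed (t2 3->2) — executes, giving -6 — identical to its old value.
  t4: dirty, but its reads are unchanged (t3 unchanged, a4 unchanged); cached -6 stands.
  t6: a read changed (a3 -3->-2) — executes, giving -4.
  t8: a read changed (t6 -3->-4) — executes, giving -4.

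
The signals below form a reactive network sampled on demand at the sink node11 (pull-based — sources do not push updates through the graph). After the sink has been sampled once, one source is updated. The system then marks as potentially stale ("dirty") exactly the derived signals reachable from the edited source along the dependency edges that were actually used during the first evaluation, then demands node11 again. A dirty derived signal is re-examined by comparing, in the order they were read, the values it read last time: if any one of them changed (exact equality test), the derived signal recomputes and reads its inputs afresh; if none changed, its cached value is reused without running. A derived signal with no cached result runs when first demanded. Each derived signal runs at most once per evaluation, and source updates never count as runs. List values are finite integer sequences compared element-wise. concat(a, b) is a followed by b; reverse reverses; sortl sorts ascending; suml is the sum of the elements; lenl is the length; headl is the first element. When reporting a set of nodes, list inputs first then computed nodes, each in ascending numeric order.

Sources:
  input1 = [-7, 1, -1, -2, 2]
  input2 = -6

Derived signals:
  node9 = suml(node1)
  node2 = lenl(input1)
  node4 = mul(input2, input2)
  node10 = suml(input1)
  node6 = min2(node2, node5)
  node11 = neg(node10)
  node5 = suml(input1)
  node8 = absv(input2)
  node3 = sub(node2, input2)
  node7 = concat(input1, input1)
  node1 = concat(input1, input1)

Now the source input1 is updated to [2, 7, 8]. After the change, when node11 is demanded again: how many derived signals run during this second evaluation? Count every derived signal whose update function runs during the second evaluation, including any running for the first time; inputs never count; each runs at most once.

Initial pass — values computed on the first demand:
  node10 = suml([-7, 1, -1, -2, 2]) = -7
  node11 = neg(-7) = 7

Second demand — change propagation:
  node10: re-runs because input1 [-7, 1, -1, -2, 2]->[2, 7, 8]; new result 17.
  node11: re-runs because node10 -7->17; new result -17.

Run set: node10, node11 (2 run).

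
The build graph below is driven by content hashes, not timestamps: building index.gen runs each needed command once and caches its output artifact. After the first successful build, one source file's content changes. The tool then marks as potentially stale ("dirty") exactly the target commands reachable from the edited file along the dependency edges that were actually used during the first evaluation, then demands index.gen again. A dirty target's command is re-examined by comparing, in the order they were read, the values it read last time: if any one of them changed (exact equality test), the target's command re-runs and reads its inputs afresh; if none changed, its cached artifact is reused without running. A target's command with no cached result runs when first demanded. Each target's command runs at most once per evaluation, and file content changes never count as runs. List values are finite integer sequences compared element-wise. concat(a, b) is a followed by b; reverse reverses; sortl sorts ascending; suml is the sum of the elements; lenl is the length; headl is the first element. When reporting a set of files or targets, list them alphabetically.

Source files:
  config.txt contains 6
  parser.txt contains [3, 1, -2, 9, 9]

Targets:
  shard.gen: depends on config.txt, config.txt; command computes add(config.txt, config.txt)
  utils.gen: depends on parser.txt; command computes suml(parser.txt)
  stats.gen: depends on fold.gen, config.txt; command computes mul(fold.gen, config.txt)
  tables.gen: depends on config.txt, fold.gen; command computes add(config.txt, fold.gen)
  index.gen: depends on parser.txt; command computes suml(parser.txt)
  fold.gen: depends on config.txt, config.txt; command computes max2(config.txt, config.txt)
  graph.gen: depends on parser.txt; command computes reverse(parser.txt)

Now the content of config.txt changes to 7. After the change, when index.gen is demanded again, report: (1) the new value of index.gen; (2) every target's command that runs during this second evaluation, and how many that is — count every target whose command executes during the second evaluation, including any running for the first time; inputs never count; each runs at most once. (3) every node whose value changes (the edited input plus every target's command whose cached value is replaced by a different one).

index.gen now evaluates to 20.
Run set: none (0 run).
Changed values: config.txt.
The important point: nothing the output needs ever reads config.txt, so the edit is invisible to it.

Initial pass — values computed on the first demand:
  index.gen = suml([3, 1, -2, 9, 9]) = 20

Second demand — change propagation:
  no demanded computation ever read config.txt, so the edit dirties nothing and nothing runs.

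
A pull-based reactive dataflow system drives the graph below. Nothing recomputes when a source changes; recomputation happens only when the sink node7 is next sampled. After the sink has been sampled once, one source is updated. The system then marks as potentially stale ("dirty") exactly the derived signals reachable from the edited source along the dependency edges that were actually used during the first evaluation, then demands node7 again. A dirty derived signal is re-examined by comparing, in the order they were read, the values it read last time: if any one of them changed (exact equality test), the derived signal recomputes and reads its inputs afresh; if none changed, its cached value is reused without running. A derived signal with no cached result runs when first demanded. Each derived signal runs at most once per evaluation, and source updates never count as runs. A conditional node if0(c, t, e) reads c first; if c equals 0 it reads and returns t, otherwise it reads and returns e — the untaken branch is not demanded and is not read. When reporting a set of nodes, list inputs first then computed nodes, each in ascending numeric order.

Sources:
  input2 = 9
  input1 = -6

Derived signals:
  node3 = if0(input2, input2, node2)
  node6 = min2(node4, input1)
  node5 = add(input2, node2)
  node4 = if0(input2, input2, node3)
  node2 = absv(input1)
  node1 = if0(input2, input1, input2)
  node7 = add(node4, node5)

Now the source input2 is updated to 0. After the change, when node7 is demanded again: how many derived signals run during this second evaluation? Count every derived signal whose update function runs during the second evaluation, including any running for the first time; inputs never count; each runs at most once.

Derived signals that run: node4, node5, node7 — 3 in total.
Key observation: a condition flipped, so demand moved to the other branch — node3 is never re-examined.

First evaluation (everything demanded from the output):
  node2 = absv(-6) = 6
  node3 = if0(input2=9 -> else branch node2) = 6
  node4 = if0(input2=9 -> else branch node3) = 6
  node5 = add(9, 6) = 15
  node7 = add(6, 15) = 21

Propagation after the edit:
  node3: marked dirty but never re-examined — demand shifted away from it.
  node4: runs — input2 9->0; result 0.
  node5: runs — input2 9->0; result 6.
  node7: runs — node4 6->0; node5 15->6; result 6.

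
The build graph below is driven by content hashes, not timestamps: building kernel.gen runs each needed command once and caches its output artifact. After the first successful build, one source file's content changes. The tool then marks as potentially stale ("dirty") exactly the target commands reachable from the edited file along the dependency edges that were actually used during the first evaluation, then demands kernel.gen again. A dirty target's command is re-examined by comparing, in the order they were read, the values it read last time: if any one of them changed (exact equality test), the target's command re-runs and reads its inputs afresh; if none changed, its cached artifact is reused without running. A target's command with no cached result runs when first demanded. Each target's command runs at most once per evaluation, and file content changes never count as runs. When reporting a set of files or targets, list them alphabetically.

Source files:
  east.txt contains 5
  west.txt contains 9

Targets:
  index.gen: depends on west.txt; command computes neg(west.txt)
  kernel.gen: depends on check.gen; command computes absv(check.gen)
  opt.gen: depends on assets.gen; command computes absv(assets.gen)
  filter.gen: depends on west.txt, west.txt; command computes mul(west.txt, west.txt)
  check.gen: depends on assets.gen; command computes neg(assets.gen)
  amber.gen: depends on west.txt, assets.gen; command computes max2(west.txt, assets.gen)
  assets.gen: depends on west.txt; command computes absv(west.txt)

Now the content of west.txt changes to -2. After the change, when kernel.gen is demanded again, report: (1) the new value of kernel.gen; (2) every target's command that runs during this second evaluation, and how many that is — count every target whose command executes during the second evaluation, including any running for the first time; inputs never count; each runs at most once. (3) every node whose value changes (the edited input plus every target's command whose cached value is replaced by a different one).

Initial pass — values computed on the first demand:
  assets.gen = absv(9) = 9
  check.gen = neg(9) = -9
  kernel.gen = absv(-9) = 9

Second demand — change propagation:
  assets.gen: re-runs because west.txt 9->-2; new result 2.
  check.gen: re-runs because assets.gen 9->2; new result -2.
  kernel.gen: re-runs because check.gen -9->-2; new result 2.

kernel.gen now evaluates to 2.
Run set: assets.gen, check.gen, kernel.gen (3 run).
Changed values: assets.gen, check.gen, kernel.gen, west.txt.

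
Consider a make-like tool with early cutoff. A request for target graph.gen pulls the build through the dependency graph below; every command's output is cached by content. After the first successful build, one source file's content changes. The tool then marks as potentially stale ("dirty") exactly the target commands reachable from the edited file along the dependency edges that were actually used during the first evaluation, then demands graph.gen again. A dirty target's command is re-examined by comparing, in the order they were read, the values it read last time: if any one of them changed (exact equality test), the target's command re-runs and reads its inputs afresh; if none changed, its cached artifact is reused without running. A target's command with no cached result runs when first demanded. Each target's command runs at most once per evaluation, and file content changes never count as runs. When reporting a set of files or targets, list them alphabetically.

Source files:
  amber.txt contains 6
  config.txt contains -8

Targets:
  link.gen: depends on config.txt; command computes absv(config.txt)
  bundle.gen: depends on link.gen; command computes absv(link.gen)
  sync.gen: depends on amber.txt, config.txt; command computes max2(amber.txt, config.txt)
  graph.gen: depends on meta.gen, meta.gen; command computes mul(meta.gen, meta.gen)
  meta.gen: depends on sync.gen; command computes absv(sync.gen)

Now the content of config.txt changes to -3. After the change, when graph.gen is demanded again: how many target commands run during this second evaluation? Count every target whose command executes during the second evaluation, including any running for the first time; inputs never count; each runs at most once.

1 target commands run: sync.gen.
Note the absorption at sync.gen: it re-runs yet its value is the same, leaving the output's value untouched.

First demand of the output computes:
  sync.gen = max2(6, -8) = 6
  meta.gen = absv(6) = 6
  graph.gen = mul(6, 6) = 36

After the edit, cleaning proceeds:
  sync.gen: a read changed (config.txt -8->-3) — executes, giving 6 — identical to its old value.
  meta.gen: dirty, but its reads are unchanged (sync.gen unchanged); cached 6 stands.
  graph.gen: dirty, but its reads are unchanged (meta.gen unchanged, meta.gen unchanged); cached 36 stands.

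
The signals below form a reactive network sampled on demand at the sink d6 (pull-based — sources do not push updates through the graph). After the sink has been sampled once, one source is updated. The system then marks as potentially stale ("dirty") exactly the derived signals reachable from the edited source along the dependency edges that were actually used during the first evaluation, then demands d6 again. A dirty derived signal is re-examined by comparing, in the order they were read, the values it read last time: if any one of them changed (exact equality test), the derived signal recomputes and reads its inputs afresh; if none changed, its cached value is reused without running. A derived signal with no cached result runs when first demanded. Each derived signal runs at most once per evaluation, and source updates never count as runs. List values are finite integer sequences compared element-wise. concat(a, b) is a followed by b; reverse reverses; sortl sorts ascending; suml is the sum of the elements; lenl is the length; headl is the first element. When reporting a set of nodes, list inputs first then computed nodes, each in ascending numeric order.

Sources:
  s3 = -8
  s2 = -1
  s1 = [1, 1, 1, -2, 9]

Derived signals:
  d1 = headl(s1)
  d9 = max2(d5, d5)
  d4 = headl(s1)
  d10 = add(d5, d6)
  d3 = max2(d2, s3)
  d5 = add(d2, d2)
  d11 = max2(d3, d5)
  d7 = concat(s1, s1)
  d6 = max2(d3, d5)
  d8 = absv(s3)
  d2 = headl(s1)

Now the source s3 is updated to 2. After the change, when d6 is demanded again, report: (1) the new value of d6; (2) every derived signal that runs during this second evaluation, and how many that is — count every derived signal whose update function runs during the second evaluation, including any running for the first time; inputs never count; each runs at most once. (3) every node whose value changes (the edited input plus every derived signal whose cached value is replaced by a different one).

d6 now evaluates to 2.
Run set: d3, d6 (2 run).
Changed values: s3, d3.

Initial pass — values computed on the first demand:
  d2 = headl([1, 1, 1, -2, 9]) = 1
  d3 = max2(1, -8) = 1
  d5 = add(1, 1) = 2
  d6 = max2(1, 2) = 2

Second demand — change propagation:
  d3: re-runs because s3 -8->2; new result 2.
  d6: re-runs because d3 1->2; new result 2 (unchanged).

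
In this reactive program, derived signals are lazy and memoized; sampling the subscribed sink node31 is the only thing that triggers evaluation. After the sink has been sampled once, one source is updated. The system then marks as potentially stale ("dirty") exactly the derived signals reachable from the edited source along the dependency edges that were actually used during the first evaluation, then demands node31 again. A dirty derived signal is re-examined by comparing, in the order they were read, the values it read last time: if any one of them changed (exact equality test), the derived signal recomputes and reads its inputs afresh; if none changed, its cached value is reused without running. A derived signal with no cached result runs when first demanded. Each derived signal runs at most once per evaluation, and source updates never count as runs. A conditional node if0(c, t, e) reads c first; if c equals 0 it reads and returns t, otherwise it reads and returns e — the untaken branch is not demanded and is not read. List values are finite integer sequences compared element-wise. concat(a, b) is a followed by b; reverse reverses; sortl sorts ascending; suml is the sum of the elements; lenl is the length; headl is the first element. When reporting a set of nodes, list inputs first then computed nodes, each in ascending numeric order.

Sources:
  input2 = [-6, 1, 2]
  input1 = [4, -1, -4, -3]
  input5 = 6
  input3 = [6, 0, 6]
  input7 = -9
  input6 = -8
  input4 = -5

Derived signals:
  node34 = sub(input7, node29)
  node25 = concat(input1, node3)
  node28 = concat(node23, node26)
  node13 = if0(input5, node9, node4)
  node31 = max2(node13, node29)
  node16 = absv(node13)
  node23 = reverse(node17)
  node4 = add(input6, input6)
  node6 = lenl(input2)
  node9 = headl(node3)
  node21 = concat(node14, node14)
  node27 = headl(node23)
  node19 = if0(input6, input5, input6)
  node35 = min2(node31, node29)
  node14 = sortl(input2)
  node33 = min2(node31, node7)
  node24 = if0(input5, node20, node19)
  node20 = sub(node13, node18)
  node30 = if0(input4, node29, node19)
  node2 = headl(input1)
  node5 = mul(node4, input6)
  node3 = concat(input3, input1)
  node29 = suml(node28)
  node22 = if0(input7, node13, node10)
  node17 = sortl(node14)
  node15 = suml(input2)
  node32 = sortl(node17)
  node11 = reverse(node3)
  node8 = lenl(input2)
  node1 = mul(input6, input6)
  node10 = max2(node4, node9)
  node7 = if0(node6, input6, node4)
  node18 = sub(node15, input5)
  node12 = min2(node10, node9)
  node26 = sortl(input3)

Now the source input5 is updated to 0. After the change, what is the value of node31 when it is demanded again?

Demanding node31 again yields 9.
Note the branch switch — node3, node9 had no cache and run now for the first time.

First demand of the output computes:
  node4 = add(-8, -8) = -16
  node13 = if0(input5=6 -> else branch node4) = -16
  node14 = sortl([-6, 1, 2]) = [-6, 1, 2]
  node17 = sortl([-6, 1, 2]) = [-6, 1, 2]
  node23 = reverse([-6, 1, 2]) = [2, 1, -6]
  node26 = sortl([6, 0, 6]) = [0, 6, 6]
  node28 = concat([2, 1, -6], [0, 6, 6]) = [2, 1, -6, 0, 6, 6]
  node29 = suml([2, 1, -6, 0, 6, 6]) = 9
  node31 = max2(-16, 9) = 9

After the edit, cleaning proceeds:
  node3: had never run; runs now, result [6, 0, 6, 4, -1, -4, -3].
  node9: had never run; runs now, result 6.
  node13: a read changed (input5 6->0) — executes, giving 6.
  node31: a read changed (node13 -16->6) — executes, giving 9 — identical to its old value.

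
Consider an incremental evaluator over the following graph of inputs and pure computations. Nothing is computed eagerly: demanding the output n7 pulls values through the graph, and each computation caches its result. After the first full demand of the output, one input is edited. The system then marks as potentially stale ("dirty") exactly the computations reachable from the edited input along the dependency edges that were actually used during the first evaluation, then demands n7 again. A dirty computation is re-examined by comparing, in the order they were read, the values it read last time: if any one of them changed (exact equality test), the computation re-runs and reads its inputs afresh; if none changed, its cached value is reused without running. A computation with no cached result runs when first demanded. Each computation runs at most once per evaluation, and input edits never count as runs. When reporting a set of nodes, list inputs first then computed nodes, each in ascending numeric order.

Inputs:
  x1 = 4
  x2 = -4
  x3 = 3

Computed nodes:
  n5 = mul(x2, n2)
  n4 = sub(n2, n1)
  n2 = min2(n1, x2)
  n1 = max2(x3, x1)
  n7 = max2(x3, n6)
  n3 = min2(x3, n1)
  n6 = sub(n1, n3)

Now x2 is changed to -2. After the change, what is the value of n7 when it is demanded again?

n7 now evaluates to 3.
The important point: nothing the output needs ever reads x2, so the edit is invisible to it.

Initial pass — values computed on the first demand:
  n1 = max2(3, 4) = 4
  n3 = min2(3, 4) = 3
  n6 = sub(4, 3) = 1
  n7 = max2(3, 1) = 3

Second demand — change propagation:
  no demanded computation ever read x2, so the edit dirties nothing and nothing runs.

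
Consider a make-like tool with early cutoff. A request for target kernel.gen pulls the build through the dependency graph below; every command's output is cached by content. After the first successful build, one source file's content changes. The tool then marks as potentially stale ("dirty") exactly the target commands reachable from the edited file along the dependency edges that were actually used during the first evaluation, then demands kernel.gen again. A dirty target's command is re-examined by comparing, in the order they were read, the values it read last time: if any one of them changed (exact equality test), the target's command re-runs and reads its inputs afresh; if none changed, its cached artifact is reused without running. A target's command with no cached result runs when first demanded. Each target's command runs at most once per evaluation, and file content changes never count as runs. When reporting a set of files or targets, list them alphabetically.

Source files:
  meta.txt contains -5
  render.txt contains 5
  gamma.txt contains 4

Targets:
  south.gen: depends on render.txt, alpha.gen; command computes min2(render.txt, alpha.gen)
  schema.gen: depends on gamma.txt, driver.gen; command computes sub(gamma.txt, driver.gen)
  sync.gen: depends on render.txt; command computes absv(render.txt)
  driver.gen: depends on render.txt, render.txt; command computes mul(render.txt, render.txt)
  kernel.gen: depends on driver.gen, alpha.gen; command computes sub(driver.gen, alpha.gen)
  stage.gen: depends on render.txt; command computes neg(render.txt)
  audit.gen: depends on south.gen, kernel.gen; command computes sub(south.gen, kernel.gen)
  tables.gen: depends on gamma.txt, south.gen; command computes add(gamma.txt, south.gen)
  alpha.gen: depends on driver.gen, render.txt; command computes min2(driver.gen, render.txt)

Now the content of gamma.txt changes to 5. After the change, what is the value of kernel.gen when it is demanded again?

First demand of the output computes:
  driver.gen = mul(5, 5) = 25
  alpha.gen = min2(25, 5) = 5
  kernel.gen = sub(25, 5) = 20

After the edit, cleaning proceeds:
  gamma.txt only reaches undemanded nodes; the second demand re-runs nothing.

Note the shortcut — gamma.txt feeds only undemanded nodes, so no recomputation happens.

Demanding kernel.gen again yields 20.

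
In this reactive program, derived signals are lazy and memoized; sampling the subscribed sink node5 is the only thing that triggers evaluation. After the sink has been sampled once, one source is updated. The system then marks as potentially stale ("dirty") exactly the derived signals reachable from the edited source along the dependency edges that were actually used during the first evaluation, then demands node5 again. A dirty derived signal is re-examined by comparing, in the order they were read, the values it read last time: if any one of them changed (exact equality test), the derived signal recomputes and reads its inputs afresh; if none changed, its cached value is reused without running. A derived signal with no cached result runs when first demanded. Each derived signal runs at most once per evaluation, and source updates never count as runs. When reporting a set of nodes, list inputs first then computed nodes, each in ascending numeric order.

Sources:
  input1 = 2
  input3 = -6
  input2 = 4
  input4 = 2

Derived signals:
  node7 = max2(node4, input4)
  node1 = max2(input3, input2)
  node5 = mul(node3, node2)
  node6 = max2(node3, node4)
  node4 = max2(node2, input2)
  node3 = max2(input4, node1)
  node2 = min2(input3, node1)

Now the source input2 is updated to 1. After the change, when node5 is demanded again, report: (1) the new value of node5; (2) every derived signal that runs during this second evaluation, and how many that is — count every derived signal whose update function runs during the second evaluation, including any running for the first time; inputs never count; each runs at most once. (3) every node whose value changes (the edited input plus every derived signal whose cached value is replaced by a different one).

Demanding node5 again yields -12.
4 derived signals run: node1, node2, node3, node5.
The nodes whose values change: input2, node1, node3, node5.

First demand of the output computes:
  node1 = max2(-6, 4) = 4
  node2 = min2(-6, 4) = -6
  node3 = max2(2, 4) = 4
  node5 = mul(4, -6) = -24

After the edit, cleaning proceeds:
  node1: a read changed (input2 4->1) — executes, giving 1.
  node2: a read changed (node1 4->1) — executes, giving -6 — identical to its old value.
  node3: a read changed (node1 4->1) — executes, giving 2.
  node5: a read changed (node3 4->2) — executes, giving -12.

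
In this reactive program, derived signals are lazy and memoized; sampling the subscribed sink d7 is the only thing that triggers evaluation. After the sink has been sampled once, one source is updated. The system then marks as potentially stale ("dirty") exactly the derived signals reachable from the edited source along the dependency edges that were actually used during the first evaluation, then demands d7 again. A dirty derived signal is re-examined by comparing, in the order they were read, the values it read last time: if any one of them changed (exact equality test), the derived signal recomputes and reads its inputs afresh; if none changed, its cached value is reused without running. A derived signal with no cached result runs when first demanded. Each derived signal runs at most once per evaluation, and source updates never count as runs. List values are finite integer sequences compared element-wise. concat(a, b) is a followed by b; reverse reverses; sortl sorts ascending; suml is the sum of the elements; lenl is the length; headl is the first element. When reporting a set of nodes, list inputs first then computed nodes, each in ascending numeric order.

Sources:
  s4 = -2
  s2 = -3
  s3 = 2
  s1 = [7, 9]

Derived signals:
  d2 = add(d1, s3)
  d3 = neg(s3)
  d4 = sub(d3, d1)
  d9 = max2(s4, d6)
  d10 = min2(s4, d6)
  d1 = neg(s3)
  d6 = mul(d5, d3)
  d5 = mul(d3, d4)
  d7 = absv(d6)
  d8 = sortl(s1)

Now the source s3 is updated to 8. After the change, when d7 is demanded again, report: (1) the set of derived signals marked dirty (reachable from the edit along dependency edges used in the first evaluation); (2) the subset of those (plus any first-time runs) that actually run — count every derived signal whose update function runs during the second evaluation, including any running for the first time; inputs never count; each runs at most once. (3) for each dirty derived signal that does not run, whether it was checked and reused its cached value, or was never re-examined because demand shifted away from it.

The edit dirties: d1, d3, d4, d5, d6, d7.
5 derived signals run: d1, d3, d4, d5, d6.
Cache hits after checking: d7.
Note where the cutoff bites: d7 is checked, finds nothing changed, and keeps its cache.

First demand of the output computes:
  d1 = neg(2) = -2
  d3 = neg(2) = -2
  d4 = sub(-2, -2) = 0
  d5 = mul(-2, 0) = 0
  d6 = mul(0, -2) = 0
  d7 = absv(0) = 0

After the edit, cleaning proceeds:
  d1: a read changed (s3 2->8) — executes, giving -8.
  d3: a read changed (s3 2->8) — executes, giving -8.
  d4: a read changed (d3 -2->-8; d1 -2->-8) — executes, giving 0 — identical to its old value.
  d5: a read changed (d3 -2->-8) — executes, giving 0 — identical to its old value.
  d6: a read changed (d3 -2->-8) — executes, giving 0 — identical to its old value.
  d7: dirty, but its reads are unchanged (d6 unchanged); cached 0 stands.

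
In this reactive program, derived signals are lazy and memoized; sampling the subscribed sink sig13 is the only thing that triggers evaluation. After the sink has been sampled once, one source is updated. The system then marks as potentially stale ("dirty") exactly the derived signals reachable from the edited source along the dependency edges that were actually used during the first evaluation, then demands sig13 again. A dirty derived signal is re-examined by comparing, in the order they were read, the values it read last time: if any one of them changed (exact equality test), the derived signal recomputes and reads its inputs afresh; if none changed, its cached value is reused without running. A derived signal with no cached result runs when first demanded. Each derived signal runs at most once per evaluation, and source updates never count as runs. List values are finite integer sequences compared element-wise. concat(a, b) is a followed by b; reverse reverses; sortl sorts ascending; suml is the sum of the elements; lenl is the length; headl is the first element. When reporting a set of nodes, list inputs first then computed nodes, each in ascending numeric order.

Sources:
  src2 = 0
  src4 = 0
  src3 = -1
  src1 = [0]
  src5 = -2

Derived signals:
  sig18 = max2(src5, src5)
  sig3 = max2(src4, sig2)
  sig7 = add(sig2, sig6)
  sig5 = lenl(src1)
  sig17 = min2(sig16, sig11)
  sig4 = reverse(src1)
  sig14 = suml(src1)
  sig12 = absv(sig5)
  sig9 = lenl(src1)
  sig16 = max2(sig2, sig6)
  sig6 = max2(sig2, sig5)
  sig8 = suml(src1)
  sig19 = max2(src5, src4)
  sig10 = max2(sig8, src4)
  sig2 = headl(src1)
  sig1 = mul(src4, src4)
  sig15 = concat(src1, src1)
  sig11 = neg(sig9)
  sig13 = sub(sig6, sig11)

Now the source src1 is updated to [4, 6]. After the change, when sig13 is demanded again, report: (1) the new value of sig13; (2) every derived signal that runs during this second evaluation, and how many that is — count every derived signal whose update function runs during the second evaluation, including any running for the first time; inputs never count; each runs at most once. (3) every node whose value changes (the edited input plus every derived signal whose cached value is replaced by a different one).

Demanding sig13 again yields 6.
6 derived signals run: sig2, sig5, sig6, sig9, sig11, sig13.
The nodes whose values change: src1, sig2, sig5, sig6, sig9, sig11, sig13.

First demand of the output computes:
  sig2 = headl([0]) = 0
  sig5 = lenl([0]) = 1
  sig6 = max2(0, 1) = 1
  sig9 = lenl([0]) = 1
  sig11 = neg(1) = -1
  sig13 = sub(1, -1) = 2

After the edit, cleaning proceeds:
  sig2: a read changed (src1 [0]->[4, 6]) — executes, giving 4.
  sig5: a read changed (src1 [0]->[4, 6]) — executes, giving 2.
  sig6: a read changed (sig2 0->4; sig5 1->2) — executes, giving 4.
  sig9: a read changed (src1 [0]->[4, 6]) — executes, giving 2.
  sig11: a read changed (sig9 1->2) — executes, giving -2.
  sig13: a read changed (sig6 1->4; sig11 -1->-2) — executes, giving 6.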